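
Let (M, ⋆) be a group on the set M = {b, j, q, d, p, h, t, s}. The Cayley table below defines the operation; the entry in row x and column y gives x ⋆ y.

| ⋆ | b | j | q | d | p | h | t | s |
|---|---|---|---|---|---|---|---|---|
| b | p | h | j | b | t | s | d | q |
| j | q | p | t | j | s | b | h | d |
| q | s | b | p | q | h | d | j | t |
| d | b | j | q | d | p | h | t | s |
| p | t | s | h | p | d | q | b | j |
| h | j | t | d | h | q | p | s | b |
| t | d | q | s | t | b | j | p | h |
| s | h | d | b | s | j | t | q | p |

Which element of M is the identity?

The identity e satisfies e ⋆ x = x for all x, so its row in the table reproduces the column headers.
Row d reads: b, j, q, d, p, h, t, s — exactly the header order. So d is the identity.

d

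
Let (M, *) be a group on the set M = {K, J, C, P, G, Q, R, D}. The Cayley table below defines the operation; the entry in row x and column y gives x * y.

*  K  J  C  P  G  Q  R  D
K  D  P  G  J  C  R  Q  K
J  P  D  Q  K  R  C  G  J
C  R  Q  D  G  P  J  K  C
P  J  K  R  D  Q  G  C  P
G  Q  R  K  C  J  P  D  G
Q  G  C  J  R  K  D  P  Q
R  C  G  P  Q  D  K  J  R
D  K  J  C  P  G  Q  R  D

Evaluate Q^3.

Q^1 = Q
Q^2 = Q * Q = D
Q^3 = D * Q = Q

Q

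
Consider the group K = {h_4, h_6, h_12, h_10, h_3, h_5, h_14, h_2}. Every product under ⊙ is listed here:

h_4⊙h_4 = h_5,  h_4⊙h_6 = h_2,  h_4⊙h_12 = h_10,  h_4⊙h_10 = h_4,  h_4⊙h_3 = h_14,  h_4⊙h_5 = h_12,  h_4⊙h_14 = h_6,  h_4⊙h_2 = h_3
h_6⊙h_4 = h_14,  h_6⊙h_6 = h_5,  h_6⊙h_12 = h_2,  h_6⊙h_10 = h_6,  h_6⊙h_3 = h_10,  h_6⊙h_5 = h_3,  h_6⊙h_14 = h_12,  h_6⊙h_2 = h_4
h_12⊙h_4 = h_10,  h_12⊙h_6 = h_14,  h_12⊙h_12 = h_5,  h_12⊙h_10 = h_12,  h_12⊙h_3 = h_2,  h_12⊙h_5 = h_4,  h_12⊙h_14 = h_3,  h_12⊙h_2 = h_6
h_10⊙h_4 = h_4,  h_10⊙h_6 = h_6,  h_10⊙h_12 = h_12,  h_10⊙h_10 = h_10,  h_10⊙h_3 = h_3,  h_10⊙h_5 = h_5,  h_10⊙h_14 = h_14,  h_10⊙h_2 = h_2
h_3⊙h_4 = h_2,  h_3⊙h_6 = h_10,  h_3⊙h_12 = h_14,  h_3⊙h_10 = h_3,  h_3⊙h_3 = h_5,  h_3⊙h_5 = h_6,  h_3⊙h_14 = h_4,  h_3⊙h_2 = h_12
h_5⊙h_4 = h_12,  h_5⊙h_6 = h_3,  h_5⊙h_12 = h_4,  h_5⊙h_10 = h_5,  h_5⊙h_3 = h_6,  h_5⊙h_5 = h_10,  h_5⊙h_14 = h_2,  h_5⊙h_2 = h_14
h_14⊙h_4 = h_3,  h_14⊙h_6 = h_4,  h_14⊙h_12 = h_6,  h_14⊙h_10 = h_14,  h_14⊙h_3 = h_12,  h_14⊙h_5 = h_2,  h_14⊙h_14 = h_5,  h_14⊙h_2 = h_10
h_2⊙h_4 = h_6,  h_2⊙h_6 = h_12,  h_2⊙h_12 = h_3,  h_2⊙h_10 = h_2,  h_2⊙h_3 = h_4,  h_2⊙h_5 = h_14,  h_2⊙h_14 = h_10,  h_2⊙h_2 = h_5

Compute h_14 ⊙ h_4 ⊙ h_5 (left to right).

h_6

h_14 ⊙ h_4 = h_3
h_3 ⊙ h_5 = h_6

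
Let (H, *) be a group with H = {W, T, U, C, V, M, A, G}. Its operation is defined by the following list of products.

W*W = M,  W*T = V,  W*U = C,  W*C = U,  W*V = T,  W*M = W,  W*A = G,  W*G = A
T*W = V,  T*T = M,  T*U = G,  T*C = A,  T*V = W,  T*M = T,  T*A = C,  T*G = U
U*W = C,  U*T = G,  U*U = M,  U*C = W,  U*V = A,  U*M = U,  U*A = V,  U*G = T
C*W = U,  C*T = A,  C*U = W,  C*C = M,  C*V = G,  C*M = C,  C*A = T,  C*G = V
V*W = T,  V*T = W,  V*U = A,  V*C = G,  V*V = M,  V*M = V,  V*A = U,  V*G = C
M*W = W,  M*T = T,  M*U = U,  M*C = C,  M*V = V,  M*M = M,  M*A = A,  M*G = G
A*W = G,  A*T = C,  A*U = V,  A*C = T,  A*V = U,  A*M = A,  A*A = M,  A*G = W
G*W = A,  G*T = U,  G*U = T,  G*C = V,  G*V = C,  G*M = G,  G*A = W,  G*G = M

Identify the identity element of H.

M

The identity e satisfies e * x = x for all x, so its row in the table reproduces the column headers.
Row M reads: W, T, U, C, V, M, A, G — exactly the header order. So M is the identity.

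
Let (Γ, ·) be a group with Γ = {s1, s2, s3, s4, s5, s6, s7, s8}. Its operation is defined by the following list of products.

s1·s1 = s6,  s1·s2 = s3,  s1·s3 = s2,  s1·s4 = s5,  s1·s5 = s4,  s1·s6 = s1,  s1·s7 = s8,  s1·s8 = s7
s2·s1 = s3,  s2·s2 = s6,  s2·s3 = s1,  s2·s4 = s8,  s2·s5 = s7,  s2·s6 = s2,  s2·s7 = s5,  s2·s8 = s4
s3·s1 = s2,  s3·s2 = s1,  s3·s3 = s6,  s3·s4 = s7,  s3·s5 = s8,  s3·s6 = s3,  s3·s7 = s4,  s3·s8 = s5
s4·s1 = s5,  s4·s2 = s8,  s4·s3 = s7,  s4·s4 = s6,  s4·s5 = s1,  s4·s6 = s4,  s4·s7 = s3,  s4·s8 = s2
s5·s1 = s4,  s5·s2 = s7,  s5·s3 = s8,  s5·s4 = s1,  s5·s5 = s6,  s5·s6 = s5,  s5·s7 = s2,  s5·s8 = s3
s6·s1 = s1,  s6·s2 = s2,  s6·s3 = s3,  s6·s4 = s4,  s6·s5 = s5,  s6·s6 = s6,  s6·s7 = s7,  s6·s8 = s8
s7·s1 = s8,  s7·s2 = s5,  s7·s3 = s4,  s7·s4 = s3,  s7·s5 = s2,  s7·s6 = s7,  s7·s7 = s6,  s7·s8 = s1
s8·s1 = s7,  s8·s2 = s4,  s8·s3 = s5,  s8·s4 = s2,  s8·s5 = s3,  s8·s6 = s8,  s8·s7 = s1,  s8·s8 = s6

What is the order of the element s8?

The identity element is s6 (its row matches the header).
s8^1 = s8
s8^2 = s8·s8 = s6
The first power of s8 equal to the identity is s8^2, so ord(s8) = 2.
(Structurally, Γ here is isomorphic to the elementary abelian group (Z_2)^3.)

2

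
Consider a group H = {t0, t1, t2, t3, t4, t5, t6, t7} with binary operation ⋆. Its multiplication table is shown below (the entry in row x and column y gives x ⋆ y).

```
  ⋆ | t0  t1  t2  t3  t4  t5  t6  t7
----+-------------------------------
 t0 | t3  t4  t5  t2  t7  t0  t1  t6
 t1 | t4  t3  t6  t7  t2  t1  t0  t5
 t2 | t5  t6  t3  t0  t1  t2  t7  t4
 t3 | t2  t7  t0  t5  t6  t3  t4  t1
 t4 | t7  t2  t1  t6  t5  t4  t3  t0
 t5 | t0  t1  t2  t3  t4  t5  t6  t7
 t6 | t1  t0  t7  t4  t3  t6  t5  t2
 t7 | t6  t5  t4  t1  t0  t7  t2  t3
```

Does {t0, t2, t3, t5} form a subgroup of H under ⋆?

Yes

{t0, t2, t3, t5} contains the identity t5.
Checking products: every product of two elements of {t0, t2, t3, t5} (read from the table) lies in {t0, t2, t3, t5}, so the set is closed.
In a finite group, a nonempty closed subset is a subgroup. So {t0, t2, t3, t5} ≤ H.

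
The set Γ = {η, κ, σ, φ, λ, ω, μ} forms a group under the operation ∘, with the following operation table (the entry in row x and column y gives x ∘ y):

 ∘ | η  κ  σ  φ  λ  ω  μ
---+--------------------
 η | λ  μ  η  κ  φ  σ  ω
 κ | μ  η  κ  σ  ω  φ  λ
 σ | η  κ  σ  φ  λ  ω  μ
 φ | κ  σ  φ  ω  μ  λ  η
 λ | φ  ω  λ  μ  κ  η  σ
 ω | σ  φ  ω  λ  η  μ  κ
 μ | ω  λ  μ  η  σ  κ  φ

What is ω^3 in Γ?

ω^1 = ω
ω^2 = ω ∘ ω = μ
ω^3 = μ ∘ ω = κ
(Structurally, Γ here is isomorphic to the cyclic group Z_7.)

κ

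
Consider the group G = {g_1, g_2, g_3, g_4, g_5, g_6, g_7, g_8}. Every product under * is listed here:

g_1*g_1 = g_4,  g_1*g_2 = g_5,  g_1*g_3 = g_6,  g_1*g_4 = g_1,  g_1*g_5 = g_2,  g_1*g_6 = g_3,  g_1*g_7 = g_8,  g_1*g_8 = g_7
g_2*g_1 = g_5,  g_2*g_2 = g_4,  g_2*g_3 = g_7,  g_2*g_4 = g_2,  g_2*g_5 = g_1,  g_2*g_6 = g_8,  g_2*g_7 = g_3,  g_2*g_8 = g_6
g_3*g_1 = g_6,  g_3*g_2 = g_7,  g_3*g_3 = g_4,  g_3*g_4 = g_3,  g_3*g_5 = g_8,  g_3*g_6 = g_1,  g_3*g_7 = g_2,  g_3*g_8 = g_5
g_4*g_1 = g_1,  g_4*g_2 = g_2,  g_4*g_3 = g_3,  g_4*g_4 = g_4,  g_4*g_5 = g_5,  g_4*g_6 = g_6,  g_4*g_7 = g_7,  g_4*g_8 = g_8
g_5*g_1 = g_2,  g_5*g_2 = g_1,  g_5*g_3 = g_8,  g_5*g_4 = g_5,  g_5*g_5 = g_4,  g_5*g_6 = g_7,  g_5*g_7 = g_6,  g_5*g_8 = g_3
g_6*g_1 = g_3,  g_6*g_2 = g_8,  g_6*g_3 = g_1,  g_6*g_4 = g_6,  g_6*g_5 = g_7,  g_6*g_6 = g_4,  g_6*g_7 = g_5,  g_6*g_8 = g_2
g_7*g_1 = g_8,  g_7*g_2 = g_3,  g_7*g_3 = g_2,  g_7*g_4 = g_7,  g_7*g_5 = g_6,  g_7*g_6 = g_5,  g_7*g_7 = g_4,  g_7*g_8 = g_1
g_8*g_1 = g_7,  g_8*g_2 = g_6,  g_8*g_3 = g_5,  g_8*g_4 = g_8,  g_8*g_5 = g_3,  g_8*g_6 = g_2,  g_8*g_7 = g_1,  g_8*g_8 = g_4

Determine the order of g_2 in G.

The identity element is g_4 (its row matches the header).
g_2^1 = g_2
g_2^2 = g_2*g_2 = g_4
The first power of g_2 equal to the identity is g_2^2, so ord(g_2) = 2.

2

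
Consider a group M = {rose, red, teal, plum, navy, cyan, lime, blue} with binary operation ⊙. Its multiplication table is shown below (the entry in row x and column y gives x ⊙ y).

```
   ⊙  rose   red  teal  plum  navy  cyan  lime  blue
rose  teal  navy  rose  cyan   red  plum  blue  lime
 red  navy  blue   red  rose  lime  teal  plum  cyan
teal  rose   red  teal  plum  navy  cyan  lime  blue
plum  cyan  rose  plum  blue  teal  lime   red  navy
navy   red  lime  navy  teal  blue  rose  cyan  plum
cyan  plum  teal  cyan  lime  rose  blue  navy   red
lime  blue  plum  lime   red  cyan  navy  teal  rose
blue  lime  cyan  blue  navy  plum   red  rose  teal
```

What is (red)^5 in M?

red

red^1 = red
red^2 = red ⊙ red = blue
red^3 = blue ⊙ red = cyan
red^4 = cyan ⊙ red = teal
red^5 = teal ⊙ red = red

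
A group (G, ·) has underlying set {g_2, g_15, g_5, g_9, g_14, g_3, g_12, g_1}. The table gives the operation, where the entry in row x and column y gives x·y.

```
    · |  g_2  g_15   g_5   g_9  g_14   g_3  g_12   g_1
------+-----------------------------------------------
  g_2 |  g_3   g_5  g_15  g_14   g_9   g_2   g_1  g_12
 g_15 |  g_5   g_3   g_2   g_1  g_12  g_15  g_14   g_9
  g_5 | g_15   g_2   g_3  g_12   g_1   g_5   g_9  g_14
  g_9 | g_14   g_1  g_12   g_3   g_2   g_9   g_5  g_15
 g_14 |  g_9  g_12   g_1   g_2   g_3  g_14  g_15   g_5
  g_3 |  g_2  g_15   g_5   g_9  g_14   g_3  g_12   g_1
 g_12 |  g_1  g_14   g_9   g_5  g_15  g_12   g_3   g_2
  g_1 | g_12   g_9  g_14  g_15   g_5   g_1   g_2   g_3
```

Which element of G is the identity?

The identity e satisfies e·x = x for all x, so its row in the table reproduces the column headers.
Row g_3 reads: g_2, g_15, g_5, g_9, g_14, g_3, g_12, g_1 — exactly the header order. So g_3 is the identity.

g_3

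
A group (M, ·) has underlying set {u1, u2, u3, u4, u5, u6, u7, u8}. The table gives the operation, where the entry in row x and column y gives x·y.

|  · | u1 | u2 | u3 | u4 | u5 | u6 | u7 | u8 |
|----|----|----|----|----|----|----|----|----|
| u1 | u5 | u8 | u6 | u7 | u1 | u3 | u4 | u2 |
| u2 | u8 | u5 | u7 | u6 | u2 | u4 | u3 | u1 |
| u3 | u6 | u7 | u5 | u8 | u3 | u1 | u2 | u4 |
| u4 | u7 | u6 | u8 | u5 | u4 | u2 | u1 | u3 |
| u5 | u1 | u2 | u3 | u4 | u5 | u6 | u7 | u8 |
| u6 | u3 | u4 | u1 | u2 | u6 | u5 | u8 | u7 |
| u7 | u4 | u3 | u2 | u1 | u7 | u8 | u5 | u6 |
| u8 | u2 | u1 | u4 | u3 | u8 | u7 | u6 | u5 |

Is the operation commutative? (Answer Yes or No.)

Check whether the table is symmetric across its main diagonal.
Every entry (row x, col y) equals the entry (row y, col x), so M is abelian.

Yes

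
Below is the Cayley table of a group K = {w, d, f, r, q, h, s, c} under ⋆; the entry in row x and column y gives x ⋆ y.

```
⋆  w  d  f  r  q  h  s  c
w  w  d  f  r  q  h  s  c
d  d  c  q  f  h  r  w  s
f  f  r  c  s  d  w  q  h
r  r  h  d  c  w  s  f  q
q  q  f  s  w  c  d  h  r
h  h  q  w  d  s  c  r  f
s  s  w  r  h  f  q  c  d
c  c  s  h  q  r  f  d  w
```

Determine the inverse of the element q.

r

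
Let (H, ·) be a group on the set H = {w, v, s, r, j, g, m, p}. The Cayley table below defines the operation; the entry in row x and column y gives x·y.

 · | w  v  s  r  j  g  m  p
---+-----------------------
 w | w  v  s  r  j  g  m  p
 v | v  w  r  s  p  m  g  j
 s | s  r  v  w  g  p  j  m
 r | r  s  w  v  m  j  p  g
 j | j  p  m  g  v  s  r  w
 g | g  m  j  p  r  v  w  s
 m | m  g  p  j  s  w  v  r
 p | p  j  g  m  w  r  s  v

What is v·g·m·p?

j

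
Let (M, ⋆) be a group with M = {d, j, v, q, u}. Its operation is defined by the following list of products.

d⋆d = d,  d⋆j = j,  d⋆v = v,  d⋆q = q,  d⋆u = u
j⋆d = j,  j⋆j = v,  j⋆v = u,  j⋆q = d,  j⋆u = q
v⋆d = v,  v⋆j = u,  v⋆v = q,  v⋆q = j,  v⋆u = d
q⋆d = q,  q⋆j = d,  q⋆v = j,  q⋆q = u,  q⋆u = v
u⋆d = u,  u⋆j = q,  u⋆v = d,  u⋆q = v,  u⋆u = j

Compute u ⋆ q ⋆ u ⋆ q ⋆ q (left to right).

u ⋆ q = v
v ⋆ u = d
d ⋆ q = q
q ⋆ q = u

u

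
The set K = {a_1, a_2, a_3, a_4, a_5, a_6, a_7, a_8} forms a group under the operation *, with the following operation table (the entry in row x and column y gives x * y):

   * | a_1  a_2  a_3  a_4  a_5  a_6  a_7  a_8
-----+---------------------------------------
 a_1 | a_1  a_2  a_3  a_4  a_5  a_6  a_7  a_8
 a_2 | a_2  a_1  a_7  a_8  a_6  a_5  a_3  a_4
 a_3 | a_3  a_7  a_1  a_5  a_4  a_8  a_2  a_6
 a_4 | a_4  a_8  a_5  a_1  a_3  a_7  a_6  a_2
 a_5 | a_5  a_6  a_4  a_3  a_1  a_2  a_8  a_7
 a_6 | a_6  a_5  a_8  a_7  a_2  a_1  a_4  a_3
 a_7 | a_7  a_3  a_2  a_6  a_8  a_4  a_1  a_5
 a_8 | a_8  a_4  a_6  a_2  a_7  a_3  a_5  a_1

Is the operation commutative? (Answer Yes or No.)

Yes

Check whether the table is symmetric across its main diagonal.
Every entry (row x, col y) equals the entry (row y, col x), so K is abelian.
(In fact K ≅ the elementary abelian group (Z_2)^3.)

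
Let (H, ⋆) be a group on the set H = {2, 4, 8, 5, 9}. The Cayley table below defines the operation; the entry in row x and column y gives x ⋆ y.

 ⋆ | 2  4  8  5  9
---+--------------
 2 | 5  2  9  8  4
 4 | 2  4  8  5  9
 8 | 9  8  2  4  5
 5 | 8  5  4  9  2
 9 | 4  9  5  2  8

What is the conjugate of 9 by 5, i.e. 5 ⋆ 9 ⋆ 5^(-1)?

9

The identity is 4. In row 5, the entry 4 sits in column 8, so 5^(-1) = 8.
5 ⋆ 9 = 2
2 ⋆ 8 = 9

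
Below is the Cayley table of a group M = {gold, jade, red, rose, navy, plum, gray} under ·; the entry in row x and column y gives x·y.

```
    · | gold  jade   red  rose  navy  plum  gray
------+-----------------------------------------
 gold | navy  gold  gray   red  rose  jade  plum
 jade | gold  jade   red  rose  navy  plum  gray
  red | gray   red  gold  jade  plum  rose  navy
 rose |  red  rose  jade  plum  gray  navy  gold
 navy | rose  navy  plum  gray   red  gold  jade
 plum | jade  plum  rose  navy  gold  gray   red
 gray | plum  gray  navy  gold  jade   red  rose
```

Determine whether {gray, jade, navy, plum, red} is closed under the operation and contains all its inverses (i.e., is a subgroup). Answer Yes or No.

No

navy·plum = gold, which is not in {gray, jade, navy, plum, red}.
The subset is not closed under ·, so it is not a subgroup.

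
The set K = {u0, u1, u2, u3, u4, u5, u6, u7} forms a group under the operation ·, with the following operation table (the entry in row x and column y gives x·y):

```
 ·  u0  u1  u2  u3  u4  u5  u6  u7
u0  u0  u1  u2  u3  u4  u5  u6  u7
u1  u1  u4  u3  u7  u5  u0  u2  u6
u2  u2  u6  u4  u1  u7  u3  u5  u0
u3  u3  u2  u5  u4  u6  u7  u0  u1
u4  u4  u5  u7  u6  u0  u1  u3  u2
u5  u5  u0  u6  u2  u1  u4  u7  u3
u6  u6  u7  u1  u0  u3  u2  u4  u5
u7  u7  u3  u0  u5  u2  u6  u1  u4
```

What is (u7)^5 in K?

u7

u7^1 = u7
u7^2 = u7·u7 = u4
u7^3 = u4·u7 = u2
u7^4 = u2·u7 = u0
u7^5 = u0·u7 = u7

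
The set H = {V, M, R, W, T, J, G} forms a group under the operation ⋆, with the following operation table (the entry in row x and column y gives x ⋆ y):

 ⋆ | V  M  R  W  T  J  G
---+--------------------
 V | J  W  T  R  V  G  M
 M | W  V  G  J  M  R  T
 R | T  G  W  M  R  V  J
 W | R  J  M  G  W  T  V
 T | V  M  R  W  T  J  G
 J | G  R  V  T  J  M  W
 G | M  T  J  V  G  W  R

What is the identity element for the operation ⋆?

T

The identity e satisfies e ⋆ x = x for all x, so its row in the table reproduces the column headers.
Row T reads: V, M, R, W, T, J, G — exactly the header order. So T is the identity.
(Structurally, H here is isomorphic to the cyclic group Z_7.)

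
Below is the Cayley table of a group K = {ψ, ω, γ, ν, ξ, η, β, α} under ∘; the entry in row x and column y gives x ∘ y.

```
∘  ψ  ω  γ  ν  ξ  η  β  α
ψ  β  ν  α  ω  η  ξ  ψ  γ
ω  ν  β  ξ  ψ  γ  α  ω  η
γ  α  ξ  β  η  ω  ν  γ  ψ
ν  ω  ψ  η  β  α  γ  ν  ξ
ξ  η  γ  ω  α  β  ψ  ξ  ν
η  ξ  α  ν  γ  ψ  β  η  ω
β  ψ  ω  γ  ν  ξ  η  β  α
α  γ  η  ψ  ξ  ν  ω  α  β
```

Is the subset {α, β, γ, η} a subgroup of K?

No

γ ∘ α = ψ, which is not in {α, β, γ, η}.
The subset is not closed under ∘, so it is not a subgroup.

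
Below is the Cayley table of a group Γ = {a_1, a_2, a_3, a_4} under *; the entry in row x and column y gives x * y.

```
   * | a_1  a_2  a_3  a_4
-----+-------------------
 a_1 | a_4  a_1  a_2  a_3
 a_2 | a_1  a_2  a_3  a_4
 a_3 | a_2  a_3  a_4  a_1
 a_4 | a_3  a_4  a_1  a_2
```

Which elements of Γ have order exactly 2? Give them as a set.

Identity is a_2. Compute the order of each non-identity element by repeated multiplication:
  a_1: a_1 → a_4 → a_3 → a_2  (order 4)
  a_3: a_3 → a_4 → a_1 → a_2  (order 4)
  a_4: a_4 → a_2  (order 2)
Elements of order 2: {a_4}.
(Structurally, Γ here is isomorphic to the cyclic group Z_4.)

{a_4}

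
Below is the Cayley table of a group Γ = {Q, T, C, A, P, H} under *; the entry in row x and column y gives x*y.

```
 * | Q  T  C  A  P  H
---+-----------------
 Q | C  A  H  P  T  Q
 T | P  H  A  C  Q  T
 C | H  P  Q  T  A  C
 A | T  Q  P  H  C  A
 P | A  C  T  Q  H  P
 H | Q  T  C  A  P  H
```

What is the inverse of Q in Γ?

First locate the identity: row H matches the header, so H is the identity.
Scan row Q for H: Q*C = H. Hence Q^(-1) = C.

C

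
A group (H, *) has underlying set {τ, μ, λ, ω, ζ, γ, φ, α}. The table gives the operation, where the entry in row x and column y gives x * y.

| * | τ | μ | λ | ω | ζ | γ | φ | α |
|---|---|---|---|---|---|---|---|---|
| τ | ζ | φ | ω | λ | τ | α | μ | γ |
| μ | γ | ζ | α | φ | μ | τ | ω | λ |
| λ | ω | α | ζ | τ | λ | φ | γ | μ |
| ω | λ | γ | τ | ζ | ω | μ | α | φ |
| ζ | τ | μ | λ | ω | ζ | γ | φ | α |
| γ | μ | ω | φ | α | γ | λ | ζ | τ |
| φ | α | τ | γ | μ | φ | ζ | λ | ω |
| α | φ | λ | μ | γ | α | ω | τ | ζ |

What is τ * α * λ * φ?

τ * α = γ
γ * λ = φ
φ * φ = λ

λ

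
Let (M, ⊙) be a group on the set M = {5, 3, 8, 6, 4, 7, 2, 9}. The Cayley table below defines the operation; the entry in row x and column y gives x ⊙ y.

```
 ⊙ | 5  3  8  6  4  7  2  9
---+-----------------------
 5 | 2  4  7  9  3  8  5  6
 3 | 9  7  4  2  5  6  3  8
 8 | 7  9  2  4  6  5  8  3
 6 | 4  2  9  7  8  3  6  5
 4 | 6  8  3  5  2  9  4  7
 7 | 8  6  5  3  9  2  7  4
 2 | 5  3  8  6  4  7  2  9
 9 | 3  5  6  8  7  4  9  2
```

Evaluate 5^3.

5^1 = 5
5^2 = 5 ⊙ 5 = 2
5^3 = 2 ⊙ 5 = 5

5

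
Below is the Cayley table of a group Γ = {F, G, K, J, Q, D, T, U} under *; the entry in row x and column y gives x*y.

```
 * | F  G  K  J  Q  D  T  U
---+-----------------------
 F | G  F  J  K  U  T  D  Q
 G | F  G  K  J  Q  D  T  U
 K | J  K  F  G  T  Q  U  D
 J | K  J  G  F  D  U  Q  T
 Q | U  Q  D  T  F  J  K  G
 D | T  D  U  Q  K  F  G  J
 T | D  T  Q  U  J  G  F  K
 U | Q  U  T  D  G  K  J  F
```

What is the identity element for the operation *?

The identity e satisfies e*x = x for all x, so its row in the table reproduces the column headers.
Row G reads: F, G, K, J, Q, D, T, U — exactly the header order. So G is the identity.

G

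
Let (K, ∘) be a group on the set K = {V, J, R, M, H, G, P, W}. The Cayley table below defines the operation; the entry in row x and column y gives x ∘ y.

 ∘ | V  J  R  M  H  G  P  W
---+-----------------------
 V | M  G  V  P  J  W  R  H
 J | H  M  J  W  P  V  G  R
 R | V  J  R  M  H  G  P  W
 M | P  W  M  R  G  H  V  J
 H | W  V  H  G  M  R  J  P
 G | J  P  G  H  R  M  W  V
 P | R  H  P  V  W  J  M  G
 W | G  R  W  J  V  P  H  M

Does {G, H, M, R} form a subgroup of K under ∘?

{G, H, M, R} contains the identity R.
Checking products: every product of two elements of {G, H, M, R} (read from the table) lies in {G, H, M, R}, so the set is closed.
In a finite group, a nonempty closed subset is a subgroup. So {G, H, M, R} ≤ K.
(Structurally, K here is isomorphic to the quaternion group Q_8.)

Yes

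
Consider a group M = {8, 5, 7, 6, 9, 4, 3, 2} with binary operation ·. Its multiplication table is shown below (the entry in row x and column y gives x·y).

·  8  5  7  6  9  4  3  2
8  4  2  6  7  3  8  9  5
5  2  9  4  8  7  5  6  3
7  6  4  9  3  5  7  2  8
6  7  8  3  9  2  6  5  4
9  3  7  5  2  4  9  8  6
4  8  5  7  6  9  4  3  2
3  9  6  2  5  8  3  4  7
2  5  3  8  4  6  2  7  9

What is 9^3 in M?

9^1 = 9
9^2 = 9·9 = 4
9^3 = 4·9 = 9

9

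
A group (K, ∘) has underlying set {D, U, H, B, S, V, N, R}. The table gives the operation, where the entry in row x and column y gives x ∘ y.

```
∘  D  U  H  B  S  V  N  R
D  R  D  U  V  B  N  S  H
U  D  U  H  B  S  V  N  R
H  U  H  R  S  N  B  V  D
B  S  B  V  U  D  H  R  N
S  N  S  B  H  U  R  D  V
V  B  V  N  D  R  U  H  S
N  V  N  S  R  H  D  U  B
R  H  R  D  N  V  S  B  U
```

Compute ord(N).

The identity element is U (its row matches the header).
N^1 = N
N^2 = N ∘ N = U
The first power of N equal to the identity is N^2, so ord(N) = 2.

2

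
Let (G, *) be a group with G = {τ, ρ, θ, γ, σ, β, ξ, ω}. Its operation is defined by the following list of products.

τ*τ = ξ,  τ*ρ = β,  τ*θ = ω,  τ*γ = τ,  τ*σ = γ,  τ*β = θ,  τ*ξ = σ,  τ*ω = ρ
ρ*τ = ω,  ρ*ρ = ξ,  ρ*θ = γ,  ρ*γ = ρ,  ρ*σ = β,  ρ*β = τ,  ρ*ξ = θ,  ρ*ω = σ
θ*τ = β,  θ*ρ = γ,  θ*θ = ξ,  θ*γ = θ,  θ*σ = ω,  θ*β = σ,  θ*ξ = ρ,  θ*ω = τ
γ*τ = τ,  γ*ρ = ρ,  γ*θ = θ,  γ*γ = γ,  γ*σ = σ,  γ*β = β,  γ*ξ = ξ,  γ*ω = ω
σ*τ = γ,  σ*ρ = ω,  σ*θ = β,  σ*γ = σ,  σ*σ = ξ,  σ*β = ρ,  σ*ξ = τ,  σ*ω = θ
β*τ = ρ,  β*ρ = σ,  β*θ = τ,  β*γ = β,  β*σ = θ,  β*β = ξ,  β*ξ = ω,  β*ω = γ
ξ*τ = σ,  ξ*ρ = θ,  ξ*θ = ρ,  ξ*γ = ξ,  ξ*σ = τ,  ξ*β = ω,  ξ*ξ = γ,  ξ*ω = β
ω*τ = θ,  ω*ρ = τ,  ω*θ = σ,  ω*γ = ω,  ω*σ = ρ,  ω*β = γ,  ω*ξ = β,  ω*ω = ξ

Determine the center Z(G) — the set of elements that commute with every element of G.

{γ, ξ}

An element z is central iff its row equals its column in the table.
For θ: θ * τ = β ≠ ω = τ * θ, so θ ∉ Z.
Checking each element this way leaves Z(G) = {γ, ξ}.
(Structurally, G here is isomorphic to the quaternion group Q_8.)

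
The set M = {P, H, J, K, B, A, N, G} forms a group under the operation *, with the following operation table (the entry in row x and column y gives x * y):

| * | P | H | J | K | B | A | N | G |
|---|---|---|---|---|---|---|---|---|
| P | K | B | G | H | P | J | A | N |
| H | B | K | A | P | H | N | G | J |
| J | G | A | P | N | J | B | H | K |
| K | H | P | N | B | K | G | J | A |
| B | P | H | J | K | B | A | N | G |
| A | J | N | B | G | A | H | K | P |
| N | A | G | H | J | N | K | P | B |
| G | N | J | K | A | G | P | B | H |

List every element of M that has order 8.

{A, G, J, N}

Identity is B. Compute the order of each non-identity element by repeated multiplication:
  P: P → K → H → B  (order 4)
  H: H → K → P → B  (order 4)
  J: J → P → G → K → N → H → A → B  (order 8)
  K: K → B  (order 2)
  A: A → H → N → K → G → P → J → B  (order 8)
  N: N → P → A → K → J → H → G → B  (order 8)
  G: G → H → J → K → A → P → N → B  (order 8)
Elements of order 8: {A, G, J, N}.
(Structurally, M here is isomorphic to the cyclic group Z_8.)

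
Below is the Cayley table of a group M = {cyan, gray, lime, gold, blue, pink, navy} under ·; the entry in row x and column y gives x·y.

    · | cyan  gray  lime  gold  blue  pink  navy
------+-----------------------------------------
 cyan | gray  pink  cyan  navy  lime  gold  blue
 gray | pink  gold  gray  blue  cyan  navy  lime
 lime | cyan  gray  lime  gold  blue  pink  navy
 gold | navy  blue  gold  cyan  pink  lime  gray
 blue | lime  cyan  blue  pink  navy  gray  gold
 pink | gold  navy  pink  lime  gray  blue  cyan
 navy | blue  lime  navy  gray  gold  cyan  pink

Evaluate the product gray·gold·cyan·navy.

gray·gold = blue
blue·cyan = lime
lime·navy = navy
(Structurally, M here is isomorphic to the cyclic group Z_7.)

navy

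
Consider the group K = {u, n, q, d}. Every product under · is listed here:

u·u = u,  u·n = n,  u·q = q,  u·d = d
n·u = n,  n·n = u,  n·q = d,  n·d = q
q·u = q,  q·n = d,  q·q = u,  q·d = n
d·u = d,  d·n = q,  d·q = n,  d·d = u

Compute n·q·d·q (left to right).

n·q = d
d·d = u
u·q = q

q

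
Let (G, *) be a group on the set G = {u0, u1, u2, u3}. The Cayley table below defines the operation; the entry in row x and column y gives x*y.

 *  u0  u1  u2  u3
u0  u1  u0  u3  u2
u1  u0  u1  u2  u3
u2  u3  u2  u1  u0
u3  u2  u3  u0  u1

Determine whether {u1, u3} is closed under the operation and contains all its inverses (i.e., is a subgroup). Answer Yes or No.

{u1, u3} contains the identity u1.
Checking products: every product of two elements of {u1, u3} (read from the table) lies in {u1, u3}, so the set is closed.
In a finite group, a nonempty closed subset is a subgroup. So {u1, u3} ≤ G.

Yes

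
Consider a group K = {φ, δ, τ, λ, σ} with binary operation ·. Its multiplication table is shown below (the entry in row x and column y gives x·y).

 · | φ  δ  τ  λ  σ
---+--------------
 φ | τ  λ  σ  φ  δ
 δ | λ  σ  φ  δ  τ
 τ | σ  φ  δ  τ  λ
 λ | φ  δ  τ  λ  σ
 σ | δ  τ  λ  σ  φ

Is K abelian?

Check whether the table is symmetric across its main diagonal.
Every entry (row x, col y) equals the entry (row y, col x), so K is abelian.

Yes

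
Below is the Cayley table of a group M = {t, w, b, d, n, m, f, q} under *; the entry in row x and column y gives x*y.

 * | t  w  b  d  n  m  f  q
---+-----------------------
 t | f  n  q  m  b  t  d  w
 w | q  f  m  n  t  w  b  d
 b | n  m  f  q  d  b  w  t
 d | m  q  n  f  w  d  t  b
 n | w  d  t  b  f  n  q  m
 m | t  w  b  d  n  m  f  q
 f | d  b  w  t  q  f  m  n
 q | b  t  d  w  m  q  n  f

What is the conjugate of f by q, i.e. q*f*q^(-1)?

The identity is m. In row q, the entry m sits in column n, so q^(-1) = n.
q*f = n
n*n = f

f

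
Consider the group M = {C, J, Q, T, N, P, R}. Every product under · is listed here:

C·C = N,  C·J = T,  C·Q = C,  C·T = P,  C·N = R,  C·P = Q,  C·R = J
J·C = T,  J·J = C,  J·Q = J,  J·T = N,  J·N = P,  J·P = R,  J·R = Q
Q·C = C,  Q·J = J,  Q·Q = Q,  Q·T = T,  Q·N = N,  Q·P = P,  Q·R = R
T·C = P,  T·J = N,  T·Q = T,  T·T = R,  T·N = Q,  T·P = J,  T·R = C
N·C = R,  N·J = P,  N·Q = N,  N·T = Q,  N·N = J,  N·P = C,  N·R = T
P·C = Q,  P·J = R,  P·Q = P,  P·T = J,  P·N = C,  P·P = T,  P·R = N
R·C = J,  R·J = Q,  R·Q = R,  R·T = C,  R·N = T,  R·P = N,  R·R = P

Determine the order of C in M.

The identity element is Q (its row matches the header).
C^1 = C
C^2 = C·C = N
C^3 = N·C = R
C^4 = R·C = J
C^5 = J·C = T
C^6 = T·C = P
C^7 = P·C = Q
The first power of C equal to the identity is C^7, so ord(C) = 7.
(Structurally, M here is isomorphic to the cyclic group Z_7.)

7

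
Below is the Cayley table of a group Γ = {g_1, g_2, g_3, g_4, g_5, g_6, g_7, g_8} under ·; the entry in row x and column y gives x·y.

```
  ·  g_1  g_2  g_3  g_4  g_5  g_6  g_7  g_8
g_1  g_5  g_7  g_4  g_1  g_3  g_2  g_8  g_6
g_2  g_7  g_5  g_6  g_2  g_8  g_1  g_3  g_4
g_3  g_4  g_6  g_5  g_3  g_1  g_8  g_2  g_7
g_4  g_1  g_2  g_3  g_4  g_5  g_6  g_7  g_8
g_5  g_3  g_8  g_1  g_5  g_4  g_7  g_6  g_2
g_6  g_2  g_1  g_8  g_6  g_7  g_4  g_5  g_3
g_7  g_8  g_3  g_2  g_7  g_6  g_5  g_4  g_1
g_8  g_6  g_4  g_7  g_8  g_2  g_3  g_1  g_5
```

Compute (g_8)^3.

g_8^1 = g_8
g_8^2 = g_8·g_8 = g_5
g_8^3 = g_5·g_8 = g_2

g_2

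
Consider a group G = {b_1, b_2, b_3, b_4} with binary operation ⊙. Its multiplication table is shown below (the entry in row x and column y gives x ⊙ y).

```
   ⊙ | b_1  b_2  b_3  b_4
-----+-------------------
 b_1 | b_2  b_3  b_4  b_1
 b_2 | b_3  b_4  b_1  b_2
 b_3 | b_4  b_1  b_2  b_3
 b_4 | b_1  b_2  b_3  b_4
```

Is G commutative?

Check whether the table is symmetric across its main diagonal.
Every entry (row x, col y) equals the entry (row y, col x), so G is abelian.

Yes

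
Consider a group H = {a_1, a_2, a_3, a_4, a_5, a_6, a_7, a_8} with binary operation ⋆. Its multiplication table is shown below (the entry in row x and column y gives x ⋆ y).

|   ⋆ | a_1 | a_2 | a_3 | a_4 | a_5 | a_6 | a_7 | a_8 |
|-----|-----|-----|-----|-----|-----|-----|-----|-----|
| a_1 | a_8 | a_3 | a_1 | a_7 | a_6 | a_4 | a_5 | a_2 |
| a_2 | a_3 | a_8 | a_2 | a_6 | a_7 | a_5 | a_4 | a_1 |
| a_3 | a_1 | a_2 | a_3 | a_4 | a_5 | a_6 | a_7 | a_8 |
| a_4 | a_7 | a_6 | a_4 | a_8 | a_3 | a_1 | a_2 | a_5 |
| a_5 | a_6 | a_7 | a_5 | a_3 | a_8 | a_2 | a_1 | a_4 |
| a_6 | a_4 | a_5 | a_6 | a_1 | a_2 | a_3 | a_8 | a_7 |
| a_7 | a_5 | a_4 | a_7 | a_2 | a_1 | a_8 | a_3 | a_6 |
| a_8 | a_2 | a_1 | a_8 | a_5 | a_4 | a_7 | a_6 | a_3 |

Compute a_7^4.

a_7^1 = a_7
a_7^2 = a_7 ⋆ a_7 = a_3
a_7^3 = a_3 ⋆ a_7 = a_7
a_7^4 = a_7 ⋆ a_7 = a_3

a_3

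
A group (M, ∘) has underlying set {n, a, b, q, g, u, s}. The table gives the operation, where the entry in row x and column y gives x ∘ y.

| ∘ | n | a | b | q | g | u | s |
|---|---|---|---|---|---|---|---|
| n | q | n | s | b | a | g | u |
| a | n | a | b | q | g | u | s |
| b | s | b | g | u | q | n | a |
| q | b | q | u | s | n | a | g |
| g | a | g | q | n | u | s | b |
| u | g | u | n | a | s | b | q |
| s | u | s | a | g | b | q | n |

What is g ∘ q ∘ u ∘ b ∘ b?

u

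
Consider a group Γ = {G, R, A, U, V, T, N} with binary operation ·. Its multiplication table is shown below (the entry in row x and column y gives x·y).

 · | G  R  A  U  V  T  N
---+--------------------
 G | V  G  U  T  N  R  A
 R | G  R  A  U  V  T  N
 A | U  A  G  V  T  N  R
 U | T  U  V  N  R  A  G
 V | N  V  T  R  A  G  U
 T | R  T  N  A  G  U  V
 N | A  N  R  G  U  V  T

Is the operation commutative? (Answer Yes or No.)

Yes

Check whether the table is symmetric across its main diagonal.
Every entry (row x, col y) equals the entry (row y, col x), so Γ is abelian.
(In fact Γ ≅ the cyclic group Z_7.)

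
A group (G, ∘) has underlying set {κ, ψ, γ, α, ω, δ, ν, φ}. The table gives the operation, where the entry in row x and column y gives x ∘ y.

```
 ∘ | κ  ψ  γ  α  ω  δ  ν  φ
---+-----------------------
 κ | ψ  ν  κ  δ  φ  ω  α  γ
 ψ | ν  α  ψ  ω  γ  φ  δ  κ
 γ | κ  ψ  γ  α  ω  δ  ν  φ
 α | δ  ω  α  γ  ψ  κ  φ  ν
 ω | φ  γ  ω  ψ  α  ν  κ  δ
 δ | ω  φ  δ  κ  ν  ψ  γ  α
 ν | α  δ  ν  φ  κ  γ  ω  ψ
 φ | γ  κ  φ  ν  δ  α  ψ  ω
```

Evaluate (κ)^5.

κ^1 = κ
κ^2 = κ ∘ κ = ψ
κ^3 = ψ ∘ κ = ν
κ^4 = ν ∘ κ = α
κ^5 = α ∘ κ = δ

δ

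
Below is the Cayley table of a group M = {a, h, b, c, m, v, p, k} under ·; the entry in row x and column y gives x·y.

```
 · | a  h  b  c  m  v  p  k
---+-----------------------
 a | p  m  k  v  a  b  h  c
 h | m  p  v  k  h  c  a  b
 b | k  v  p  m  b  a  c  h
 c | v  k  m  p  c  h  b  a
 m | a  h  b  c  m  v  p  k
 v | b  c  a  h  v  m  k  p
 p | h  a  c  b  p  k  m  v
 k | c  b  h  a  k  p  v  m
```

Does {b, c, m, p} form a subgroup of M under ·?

{b, c, m, p} contains the identity m.
Checking products: every product of two elements of {b, c, m, p} (read from the table) lies in {b, c, m, p}, so the set is closed.
In a finite group, a nonempty closed subset is a subgroup. So {b, c, m, p} ≤ M.
(Structurally, M here is isomorphic to Z_2 x Z_4.)

Yes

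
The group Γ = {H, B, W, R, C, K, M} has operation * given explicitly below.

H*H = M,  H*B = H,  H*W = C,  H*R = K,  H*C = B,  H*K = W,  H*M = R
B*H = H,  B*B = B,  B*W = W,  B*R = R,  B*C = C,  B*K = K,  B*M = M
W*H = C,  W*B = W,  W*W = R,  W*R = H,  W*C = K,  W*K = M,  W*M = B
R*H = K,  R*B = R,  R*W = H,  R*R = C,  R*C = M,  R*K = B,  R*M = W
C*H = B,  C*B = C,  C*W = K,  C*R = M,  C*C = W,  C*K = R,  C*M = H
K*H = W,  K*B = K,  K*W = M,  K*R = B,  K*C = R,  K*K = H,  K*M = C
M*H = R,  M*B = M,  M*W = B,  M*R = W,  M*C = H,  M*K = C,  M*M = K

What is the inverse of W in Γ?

M

First locate the identity: row B matches the header, so B is the identity.
Scan row W for B: W * M = B. Hence W^(-1) = M.
(Structurally, Γ here is isomorphic to the cyclic group Z_7.)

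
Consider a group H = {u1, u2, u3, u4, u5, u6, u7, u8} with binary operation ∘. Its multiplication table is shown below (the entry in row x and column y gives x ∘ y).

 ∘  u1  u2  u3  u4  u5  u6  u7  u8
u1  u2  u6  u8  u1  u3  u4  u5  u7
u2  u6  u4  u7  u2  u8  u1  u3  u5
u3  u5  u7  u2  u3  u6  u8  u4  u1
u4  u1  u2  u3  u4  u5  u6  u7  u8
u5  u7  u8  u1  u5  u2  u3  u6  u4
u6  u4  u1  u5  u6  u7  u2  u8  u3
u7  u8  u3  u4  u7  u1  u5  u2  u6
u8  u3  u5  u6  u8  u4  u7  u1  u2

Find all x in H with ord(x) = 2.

Identity is u4. Compute the order of each non-identity element by repeated multiplication:
  u1: u1 → u2 → u6 → u4  (order 4)
  u2: u2 → u4  (order 2)
  u3: u3 → u2 → u7 → u4  (order 4)
  u5: u5 → u2 → u8 → u4  (order 4)
  u6: u6 → u2 → u1 → u4  (order 4)
  u7: u7 → u2 → u3 → u4  (order 4)
  u8: u8 → u2 → u5 → u4  (order 4)
Elements of order 2: {u2}.

{u2}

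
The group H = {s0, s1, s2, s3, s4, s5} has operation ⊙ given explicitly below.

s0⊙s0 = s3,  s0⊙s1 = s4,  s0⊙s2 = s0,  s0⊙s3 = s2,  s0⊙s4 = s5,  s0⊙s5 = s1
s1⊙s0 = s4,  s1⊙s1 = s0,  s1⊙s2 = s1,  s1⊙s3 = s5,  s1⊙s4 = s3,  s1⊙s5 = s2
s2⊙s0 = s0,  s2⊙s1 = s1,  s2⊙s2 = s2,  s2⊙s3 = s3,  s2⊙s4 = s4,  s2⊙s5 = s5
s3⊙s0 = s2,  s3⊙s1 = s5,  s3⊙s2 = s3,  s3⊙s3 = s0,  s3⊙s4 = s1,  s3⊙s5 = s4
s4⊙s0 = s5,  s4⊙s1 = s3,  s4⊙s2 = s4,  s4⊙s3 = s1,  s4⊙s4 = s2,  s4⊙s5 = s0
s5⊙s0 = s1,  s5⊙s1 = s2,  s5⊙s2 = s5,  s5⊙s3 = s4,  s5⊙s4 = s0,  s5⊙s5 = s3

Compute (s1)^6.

s2

s1^1 = s1
s1^2 = s1 ⊙ s1 = s0
s1^3 = s0 ⊙ s1 = s4
s1^4 = s4 ⊙ s1 = s3
s1^5 = s3 ⊙ s1 = s5
s1^6 = s5 ⊙ s1 = s2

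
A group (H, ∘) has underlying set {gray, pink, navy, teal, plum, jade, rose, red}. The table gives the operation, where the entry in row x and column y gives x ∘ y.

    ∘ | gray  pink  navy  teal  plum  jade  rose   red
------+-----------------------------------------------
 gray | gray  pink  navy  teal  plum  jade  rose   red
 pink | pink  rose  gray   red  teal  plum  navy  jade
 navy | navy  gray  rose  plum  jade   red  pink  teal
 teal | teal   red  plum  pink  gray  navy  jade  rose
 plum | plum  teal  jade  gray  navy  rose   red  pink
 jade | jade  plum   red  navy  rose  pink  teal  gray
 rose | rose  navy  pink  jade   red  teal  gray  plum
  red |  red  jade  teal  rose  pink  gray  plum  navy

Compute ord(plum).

The identity element is gray (its row matches the header).
plum^1 = plum
plum^2 = plum ∘ plum = navy
plum^3 = navy ∘ plum = jade
plum^4 = jade ∘ plum = rose
plum^5 = rose ∘ plum = red
plum^6 = red ∘ plum = pink
plum^7 = pink ∘ plum = teal
plum^8 = teal ∘ plum = gray
The first power of plum equal to the identity is plum^8, so ord(plum) = 8.
(Structurally, H here is isomorphic to the cyclic group Z_8.)

8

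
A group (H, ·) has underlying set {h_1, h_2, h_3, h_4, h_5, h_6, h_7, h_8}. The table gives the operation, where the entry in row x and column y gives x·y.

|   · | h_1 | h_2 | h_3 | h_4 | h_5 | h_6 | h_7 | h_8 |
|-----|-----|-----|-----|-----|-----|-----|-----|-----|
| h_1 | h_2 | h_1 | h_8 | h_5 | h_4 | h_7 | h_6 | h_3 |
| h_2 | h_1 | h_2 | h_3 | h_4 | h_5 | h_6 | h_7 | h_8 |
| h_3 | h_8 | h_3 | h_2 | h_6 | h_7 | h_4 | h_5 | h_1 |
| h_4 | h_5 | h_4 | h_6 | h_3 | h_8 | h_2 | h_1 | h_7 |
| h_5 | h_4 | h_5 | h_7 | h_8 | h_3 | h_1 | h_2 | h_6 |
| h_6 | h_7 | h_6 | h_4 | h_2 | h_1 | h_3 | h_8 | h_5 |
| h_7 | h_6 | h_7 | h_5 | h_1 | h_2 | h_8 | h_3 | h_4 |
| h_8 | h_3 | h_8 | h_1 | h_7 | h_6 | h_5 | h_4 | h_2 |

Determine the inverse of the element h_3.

First locate the identity: row h_2 matches the header, so h_2 is the identity.
Scan row h_3 for h_2: h_3·h_3 = h_2. Hence h_3^(-1) = h_3.

h_3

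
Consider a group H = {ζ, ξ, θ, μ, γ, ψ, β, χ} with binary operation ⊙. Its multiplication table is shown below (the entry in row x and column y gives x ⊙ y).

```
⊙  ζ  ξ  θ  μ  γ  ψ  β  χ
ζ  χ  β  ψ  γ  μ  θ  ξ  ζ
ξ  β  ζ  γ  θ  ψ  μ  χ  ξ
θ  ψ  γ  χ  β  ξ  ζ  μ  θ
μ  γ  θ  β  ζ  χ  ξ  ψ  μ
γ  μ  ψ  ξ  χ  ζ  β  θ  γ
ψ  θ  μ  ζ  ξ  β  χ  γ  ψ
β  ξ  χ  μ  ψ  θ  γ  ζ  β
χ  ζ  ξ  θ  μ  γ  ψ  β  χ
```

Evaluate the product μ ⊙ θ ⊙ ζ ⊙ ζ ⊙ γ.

θ

μ ⊙ θ = β
β ⊙ ζ = ξ
ξ ⊙ ζ = β
β ⊙ γ = θ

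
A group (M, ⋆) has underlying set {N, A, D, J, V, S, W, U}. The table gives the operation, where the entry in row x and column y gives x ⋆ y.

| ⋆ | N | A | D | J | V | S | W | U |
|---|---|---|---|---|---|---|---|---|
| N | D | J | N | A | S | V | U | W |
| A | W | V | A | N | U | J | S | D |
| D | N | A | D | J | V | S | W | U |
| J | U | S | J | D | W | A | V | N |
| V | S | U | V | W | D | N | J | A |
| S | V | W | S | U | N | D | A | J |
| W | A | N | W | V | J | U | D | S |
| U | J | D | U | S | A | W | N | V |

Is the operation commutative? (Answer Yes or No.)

No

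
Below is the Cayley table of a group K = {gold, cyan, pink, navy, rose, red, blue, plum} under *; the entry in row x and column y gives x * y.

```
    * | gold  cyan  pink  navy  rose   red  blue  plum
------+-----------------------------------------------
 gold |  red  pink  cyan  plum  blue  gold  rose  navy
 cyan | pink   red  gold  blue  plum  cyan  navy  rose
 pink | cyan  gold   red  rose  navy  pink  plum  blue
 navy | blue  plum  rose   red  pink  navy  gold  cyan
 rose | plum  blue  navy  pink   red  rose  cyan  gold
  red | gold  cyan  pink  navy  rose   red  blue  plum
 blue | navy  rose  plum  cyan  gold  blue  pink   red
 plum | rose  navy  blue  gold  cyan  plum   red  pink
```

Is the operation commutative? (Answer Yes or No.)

blue * gold = navy but gold * blue = rose.
Since blue and gold do not commute, K is not abelian.

No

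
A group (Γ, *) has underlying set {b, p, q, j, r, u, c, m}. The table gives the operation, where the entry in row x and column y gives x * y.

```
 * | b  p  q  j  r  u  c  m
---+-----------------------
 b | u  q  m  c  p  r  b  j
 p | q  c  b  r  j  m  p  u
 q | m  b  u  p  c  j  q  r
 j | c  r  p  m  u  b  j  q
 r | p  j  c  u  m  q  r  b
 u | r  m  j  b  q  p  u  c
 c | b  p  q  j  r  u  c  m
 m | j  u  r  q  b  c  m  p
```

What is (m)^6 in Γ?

p

m^1 = m
m^2 = m * m = p
m^3 = p * m = u
m^4 = u * m = c
m^5 = c * m = m
m^6 = m * m = p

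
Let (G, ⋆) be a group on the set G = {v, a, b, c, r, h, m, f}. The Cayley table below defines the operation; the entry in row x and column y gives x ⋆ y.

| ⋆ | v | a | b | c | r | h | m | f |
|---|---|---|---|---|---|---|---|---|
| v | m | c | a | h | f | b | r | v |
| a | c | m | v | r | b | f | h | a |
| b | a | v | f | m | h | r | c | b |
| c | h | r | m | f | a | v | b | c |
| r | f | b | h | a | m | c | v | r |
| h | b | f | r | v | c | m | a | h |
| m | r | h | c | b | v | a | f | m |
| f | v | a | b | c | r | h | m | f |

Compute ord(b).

The identity element is f (its row matches the header).
b^1 = b
b^2 = b ⋆ b = f
The first power of b equal to the identity is b^2, so ord(b) = 2.

2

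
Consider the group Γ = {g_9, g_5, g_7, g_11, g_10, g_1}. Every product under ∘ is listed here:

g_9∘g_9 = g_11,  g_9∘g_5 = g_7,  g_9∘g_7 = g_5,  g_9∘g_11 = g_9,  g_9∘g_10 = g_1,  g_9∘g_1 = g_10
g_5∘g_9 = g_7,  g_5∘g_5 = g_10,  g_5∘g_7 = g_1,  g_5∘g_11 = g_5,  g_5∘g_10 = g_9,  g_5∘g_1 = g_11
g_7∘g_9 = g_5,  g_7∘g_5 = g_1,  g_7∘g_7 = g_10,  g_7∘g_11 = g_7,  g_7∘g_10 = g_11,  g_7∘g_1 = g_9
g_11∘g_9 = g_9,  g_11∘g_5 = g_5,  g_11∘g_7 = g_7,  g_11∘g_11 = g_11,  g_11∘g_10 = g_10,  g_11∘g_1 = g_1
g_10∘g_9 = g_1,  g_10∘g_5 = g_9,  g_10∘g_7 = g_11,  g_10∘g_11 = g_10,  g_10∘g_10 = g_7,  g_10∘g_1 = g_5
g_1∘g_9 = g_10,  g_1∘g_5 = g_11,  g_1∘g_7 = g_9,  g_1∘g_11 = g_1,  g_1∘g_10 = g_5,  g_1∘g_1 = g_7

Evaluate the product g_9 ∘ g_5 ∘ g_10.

g_9 ∘ g_5 = g_7
g_7 ∘ g_10 = g_11

g_11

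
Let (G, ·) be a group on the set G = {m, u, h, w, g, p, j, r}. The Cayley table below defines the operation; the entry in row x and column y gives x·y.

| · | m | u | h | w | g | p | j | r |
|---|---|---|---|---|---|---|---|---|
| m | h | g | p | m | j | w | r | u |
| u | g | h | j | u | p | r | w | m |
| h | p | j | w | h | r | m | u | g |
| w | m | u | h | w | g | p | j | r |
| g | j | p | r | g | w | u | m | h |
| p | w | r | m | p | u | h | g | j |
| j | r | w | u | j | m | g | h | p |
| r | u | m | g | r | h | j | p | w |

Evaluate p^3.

p^1 = p
p^2 = p·p = h
p^3 = h·p = m

m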